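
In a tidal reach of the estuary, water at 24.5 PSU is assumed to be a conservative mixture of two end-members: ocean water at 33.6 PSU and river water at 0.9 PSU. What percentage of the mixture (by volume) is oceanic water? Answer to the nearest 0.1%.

Let g be the oceanic fraction. Salt balance per unit volume:
g×33.6 + (1−g)×0.9 = 24.5
g = (24.5 − 0.9) / (33.6 − 0.9) = 23.6/32.7 = 0.7217

72.2%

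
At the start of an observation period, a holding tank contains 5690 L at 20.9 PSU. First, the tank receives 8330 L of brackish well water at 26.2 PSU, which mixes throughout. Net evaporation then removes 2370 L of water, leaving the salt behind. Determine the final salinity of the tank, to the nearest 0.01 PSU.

After mixing: salt = 5,690×20.9 + 8,330×26.2 = 337,167; volume = 14,020 L
After evaporation: salt unchanged = 337,167; volume = 14,020 − 2,370 = 11,650 L
S = 337,167 / 11,650 = 28.9414 PSU

28.94 PSU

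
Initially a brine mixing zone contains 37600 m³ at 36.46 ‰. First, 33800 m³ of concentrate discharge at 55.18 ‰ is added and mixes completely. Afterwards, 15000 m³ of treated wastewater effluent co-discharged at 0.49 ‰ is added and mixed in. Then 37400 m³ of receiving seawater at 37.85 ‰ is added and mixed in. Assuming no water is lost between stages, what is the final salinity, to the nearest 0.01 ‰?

37.63 ‰

Weighted by volume,
Initial salt = 37,600×36.46 = 1,370,896
After stage 1: salt = 1,370,896 + 33,800×55.18 = 3,235,980; volume = 71,400 m³; S = 45.322 ‰
After stage 2: salt = 3,235,980 + 15,000×0.49 = 3,243,330; volume = 86,400 m³; S = 37.539 ‰
After stage 3: salt = 3,243,330 + 37,400×37.85 = 4,658,920; volume = 123,800 m³
S = 4,658,920 / 123,800 = 37.6326 ‰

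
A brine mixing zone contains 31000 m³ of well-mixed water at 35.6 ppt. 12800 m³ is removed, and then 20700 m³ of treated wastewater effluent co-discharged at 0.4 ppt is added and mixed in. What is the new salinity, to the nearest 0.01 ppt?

16.87 ppt

Remaining after removal: 18,200 m³ at 35.6 ppt (salt = 647,920)
After addition: salt = 647,920 + 20,700×0.4 = 656,200; volume = 38,900 m³
S = 656,200 / 38,900 = 16.8689 ppt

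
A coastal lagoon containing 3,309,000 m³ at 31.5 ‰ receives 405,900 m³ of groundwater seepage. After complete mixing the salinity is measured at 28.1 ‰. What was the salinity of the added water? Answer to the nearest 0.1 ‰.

0.4 ‰

Salt balance: 3,309,000×31.5 + 405,900×S = 3,714,900×28.1
104,233,500 + 405,900·S = 104,388,690
S = (104,388,690 − 104,233,500) / 405,900 = 0.3823 ‰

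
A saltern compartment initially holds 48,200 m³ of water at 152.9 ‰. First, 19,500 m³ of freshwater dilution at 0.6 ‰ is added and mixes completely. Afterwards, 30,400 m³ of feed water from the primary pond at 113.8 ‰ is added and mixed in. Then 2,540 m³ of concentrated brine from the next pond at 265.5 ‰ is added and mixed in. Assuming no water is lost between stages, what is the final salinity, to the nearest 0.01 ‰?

By conservation of dissolved salt,
Initial salt = 48,200×152.9 = 7,369,780
After stage 1: salt = 7,369,780 + 19,500×0.6 = 7,381,480; volume = 67,700 m³; S = 109.032 ‰
After stage 2: salt = 7,381,480 + 30,400×113.8 = 10,841,000; volume = 98,100 m³; S = 110.51 ‰
After stage 3: salt = 10,841,000 + 2,540×265.5 = 11,515,370; volume = 100,640 m³
S = 11,515,370 / 100,640 = 114.4214 ‰

114.42 ‰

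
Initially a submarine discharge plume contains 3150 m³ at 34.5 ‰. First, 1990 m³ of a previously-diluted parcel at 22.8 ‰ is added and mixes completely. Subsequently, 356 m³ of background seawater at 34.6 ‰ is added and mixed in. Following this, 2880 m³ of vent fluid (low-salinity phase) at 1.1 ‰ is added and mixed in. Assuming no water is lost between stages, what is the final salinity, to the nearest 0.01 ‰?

20.24 ‰

Total salt / total volume:
Initial salt = 3,150×34.5 = 108,675
After stage 1: salt = 108,675 + 1,990×22.8 = 154,047; volume = 5,140 m³; S = 29.97 ‰
After stage 2: salt = 154,047 + 356×34.6 = 166,364.6; volume = 5,496 m³; S = 30.27 ‰
After stage 3: salt = 166,364.6 + 2,880×1.1 = 169,532.6; volume = 8,376 m³
S = 169,532.6 / 8,376 = 20.2403 ‰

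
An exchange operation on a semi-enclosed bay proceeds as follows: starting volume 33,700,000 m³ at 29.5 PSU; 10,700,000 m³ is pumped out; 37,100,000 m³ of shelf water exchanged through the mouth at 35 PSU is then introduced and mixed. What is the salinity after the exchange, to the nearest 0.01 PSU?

32.90 PSU

Remaining after removal: 23,000,000 m³ at 29.5 PSU (salt = 678,500,000)
After addition: salt = 678,500,000 + 37,100,000×35 = 1,977,000,000; volume = 60,100,000 m³
S = 1,977,000,000 / 60,100,000 = 32.8952 PSU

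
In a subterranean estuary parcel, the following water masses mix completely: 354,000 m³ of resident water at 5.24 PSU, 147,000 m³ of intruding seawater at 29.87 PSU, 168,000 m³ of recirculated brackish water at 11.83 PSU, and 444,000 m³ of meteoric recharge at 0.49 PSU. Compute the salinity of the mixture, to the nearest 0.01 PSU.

Conserving salt mass:
salt = 354,000×5.24 + 147,000×29.87 + 168,000×11.83 + 444,000×0.49 = 1,854,960 + 4,390,890 + 1,987,440 + 217,560 = 8,450,850
volume = 354,000 + 147,000 + 168,000 + 444,000 = 1,113,000 m³
S = 8,450,850 / 1,113,000 = 7.5929 PSU

7.59 PSU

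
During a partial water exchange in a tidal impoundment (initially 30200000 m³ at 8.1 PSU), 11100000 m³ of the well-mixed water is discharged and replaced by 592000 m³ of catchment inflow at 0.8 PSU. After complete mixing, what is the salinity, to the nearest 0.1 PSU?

Remaining after removal: 19,100,000 m³ at 8.1 PSU (salt = 154,710,000)
After addition: salt = 154,710,000 + 592,000×0.8 = 155,183,600; volume = 19,692,000 m³
S = 155,183,600 / 19,692,000 = 7.8805 PSU

7.9 PSU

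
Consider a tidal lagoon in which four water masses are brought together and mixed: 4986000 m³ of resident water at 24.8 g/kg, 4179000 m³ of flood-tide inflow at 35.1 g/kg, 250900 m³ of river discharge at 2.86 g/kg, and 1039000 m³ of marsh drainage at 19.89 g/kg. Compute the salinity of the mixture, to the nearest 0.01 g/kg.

27.90 g/kg

Salt balance:
salt = 4,986,000×24.8 + 4,179,000×35.1 + 250,900×2.86 + 1,039,000×19.89 = 123,652,800 + 146,682,900 + 717,574 + 20,665,710 = 291,718,984
volume = 4,986,000 + 4,179,000 + 250,900 + 1,039,000 = 10,454,900 m³
S = 291,718,984 / 10,454,900 = 27.9026 g/kg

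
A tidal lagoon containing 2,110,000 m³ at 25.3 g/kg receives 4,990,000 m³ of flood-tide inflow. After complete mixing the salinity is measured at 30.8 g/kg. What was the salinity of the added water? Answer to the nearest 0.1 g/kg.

Salt balance: 2,110,000×25.3 + 4,990,000×S = 7,100,000×30.8
53,383,000 + 4,990,000·S = 218,680,000
S = (218,680,000 − 53,383,000) / 4,990,000 = 33.1257 g/kg

33.1 g/kg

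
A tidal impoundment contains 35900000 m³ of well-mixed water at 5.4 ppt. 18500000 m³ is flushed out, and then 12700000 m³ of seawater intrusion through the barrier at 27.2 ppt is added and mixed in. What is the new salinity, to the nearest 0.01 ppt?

14.60 ppt

Remaining after removal: 17,400,000 m³ at 5.4 ppt (salt = 93,960,000)
After addition: salt = 93,960,000 + 12,700,000×27.2 = 439,400,000; volume = 30,100,000 m³
S = 439,400,000 / 30,100,000 = 14.598 ppt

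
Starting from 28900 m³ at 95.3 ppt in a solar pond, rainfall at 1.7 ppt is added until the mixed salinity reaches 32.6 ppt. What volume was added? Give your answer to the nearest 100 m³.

Salt balance: 28,900×95.3 + V×1.7 = (28,900+V)×32.6
2,754,170 + 1.7V = 942,140 + 32.6V
1,812,030 = 30.9V
V = 58,641.75 m³

58600 m³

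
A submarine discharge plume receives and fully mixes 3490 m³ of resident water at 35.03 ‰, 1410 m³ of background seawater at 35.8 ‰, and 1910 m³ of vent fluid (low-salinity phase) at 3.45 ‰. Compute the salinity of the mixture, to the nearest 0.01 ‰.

26.33 ‰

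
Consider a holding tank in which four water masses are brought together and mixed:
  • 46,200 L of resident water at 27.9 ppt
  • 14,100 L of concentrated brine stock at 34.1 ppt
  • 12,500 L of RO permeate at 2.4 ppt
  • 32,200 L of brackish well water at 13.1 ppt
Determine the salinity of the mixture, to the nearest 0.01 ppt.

21.16 ppt

Total salt / total volume:
salt = 46,200×27.9 + 14,100×34.1 + 12,500×2.4 + 32,200×13.1 = 1,288,980 + 480,810 + 30,000 + 421,820 = 2,221,610
volume = 46,200 + 14,100 + 12,500 + 32,200 = 105,000 L
S = 2,221,610 / 105,000 = 21.1582 ppt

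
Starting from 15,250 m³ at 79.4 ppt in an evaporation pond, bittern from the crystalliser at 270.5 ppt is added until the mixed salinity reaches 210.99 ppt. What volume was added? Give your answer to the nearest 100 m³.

33700 m³

Salt balance: 15,250×79.4 + V×270.5 = (15,250+V)×210.99
1,210,850 + 270.5V = 3,217,597.5 + 210.99V
2,006,747.5 = 59.51V
V = 33,721.18 m³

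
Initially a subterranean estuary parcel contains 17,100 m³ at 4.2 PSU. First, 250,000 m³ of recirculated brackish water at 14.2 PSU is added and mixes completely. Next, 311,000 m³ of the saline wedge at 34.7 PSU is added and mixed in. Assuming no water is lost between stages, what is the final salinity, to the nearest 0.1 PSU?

24.9 PSU

By conservation of dissolved salt,
Initial salt = 17,100×4.2 = 71,820
After stage 1: salt = 71,820 + 250,000×14.2 = 3,621,820; volume = 267,100 m³; S = 13.56 PSU
After stage 2: salt = 3,621,820 + 311,000×34.7 = 14,413,520; volume = 578,100 m³
S = 14,413,520 / 578,100 = 24.9326 PSU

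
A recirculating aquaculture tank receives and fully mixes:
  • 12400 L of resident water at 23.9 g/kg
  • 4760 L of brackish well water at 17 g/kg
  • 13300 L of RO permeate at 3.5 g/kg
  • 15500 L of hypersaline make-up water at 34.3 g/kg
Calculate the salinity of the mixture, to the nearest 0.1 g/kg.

Total salt / total volume:
salt = 12,400×23.9 + 4,760×17 + 13,300×3.5 + 15,500×34.3 = 296,360 + 80,920 + 46,550 + 531,650 = 955,480
volume = 12,400 + 4,760 + 13,300 + 15,500 = 45,960 L
S = 955,480 / 45,960 = 20.789 g/kg

20.8 g/kg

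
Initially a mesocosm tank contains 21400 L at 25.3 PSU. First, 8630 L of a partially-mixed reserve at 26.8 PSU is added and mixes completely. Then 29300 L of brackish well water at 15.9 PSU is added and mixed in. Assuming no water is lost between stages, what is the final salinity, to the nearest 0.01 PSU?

Mass of salt is conserved:
Initial salt = 21,400×25.3 = 541,420
After stage 1: salt = 541,420 + 8,630×26.8 = 772,704; volume = 30,030 L; S = 25.731 PSU
After stage 2: salt = 772,704 + 29,300×15.9 = 1,238,574; volume = 59,330 L
S = 1,238,574 / 59,330 = 20.876 PSU

20.88 PSU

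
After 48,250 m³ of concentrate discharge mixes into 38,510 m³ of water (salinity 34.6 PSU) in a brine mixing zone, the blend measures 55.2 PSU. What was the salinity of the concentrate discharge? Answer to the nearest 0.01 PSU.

Salt balance: 38,510×34.6 + 48,250×S = 86,760×55.2
1,332,446 + 48,250·S = 4,789,152
S = (4,789,152 − 1,332,446) / 48,250 = 71.6416 PSU

71.64 PSU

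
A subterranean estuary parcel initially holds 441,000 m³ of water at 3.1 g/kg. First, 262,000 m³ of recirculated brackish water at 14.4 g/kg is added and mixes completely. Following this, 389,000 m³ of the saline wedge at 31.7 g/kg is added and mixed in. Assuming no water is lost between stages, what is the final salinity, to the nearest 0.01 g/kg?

16.00 g/kg

Mass of salt is conserved:
Initial salt = 441,000×3.1 = 1,367,100
After stage 1: salt = 1,367,100 + 262,000×14.4 = 5,139,900; volume = 703,000 m³; S = 7.311 g/kg
After stage 2: salt = 5,139,900 + 389,000×31.7 = 17,471,200; volume = 1,092,000 m³
S = 17,471,200 / 1,092,000 = 15.9993 g/kg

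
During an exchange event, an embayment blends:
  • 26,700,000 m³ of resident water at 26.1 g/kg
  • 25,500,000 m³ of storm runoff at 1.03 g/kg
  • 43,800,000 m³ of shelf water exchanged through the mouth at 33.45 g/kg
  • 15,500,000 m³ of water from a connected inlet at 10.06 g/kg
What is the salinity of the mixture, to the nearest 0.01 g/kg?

Conserving salt mass:
salt = 26,700,000×26.1 + 25,500,000×1.03 + 43,800,000×33.45 + 15,500,000×10.06 = 696,870,000 + 26,265,000 + 1,465,110,000 + 155,930,000 = 2,344,175,000
volume = 26,700,000 + 25,500,000 + 43,800,000 + 15,500,000 = 111,500,000 m³
S = 2,344,175,000 / 111,500,000 = 21.024 g/kg

21.02 g/kg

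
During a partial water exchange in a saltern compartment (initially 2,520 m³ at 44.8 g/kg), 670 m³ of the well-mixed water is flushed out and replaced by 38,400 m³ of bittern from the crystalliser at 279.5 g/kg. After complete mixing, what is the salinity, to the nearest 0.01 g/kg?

268.71 g/kg

Remaining after removal: 1,850 m³ at 44.8 g/kg (salt = 82,880)
After addition: salt = 82,880 + 38,400×279.5 = 10,815,680; volume = 40,250 m³
S = 10,815,680 / 40,250 = 268.7125 g/kg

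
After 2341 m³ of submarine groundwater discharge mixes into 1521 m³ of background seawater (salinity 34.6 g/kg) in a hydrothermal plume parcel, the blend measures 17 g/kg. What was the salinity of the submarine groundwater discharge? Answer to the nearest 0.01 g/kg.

Salt balance: 1,521×34.6 + 2,341×S = 3,862×17
52,626.6 + 2,341·S = 65,654
S = (65,654 − 52,626.6) / 2,341 = 5.5649 g/kg

5.56 g/kg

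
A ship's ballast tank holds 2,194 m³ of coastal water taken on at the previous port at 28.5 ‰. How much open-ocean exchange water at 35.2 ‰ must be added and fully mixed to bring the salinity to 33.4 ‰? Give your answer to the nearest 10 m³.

Salt balance: 2,194×28.5 + V×35.2 = (2,194+V)×33.4
62,529 + 35.2V = 73,279.6 + 33.4V
10,750.6 = 1.8V
V = 5,972.56 m³

5970 m³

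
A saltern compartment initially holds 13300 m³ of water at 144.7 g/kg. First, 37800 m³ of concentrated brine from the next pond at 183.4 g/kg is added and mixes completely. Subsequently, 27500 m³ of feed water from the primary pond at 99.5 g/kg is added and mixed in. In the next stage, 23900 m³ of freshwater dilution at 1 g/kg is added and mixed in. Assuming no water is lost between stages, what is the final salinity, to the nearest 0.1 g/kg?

Mass of salt is conserved:
Initial salt = 13,300×144.7 = 1,924,510
After stage 1: salt = 1,924,510 + 37,800×183.4 = 8,857,030; volume = 51,100 m³; S = 173.327 g/kg
After stage 2: salt = 8,857,030 + 27,500×99.5 = 11,593,280; volume = 78,600 m³; S = 147.497 g/kg
After stage 3: salt = 11,593,280 + 23,900×1 = 11,617,180; volume = 102,500 m³
S = 11,617,180 / 102,500 = 113.3383 g/kg

113.3 g/kg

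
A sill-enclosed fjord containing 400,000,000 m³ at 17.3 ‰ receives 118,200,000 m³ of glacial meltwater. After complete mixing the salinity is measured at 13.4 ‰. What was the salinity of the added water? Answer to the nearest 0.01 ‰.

Salt balance: 400,000,000×17.3 + 118,200,000×S = 518,200,000×13.4
6,920,000,000 + 118,200,000·S = 6,943,880,000
S = (6,943,880,000 − 6,920,000,000) / 118,200,000 = 0.202 ‰

0.20 ‰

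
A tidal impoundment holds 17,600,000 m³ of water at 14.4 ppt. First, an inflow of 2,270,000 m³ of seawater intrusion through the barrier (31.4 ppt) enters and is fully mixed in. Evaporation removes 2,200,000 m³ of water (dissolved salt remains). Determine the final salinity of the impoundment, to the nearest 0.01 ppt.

After mixing: salt = 17,600,000×14.4 + 2,270,000×31.4 = 324,718,000; volume = 19,870,000 m³
After evaporation: salt unchanged = 324,718,000; volume = 19,870,000 − 2,200,000 = 17,670,000 m³
S = 324,718,000 / 17,670,000 = 18.3768 ppt

18.38 ppt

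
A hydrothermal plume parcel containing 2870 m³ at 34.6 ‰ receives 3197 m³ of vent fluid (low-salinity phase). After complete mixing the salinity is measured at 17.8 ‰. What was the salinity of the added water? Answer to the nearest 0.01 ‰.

2.72 ‰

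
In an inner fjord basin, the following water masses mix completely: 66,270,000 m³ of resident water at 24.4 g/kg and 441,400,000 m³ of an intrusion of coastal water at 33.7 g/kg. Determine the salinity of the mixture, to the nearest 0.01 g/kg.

Total salt / total volume:
salt = 66,270,000×24.4 + 441,400,000×33.7 = 1,616,988,000 + 14,875,180,000 = 16,492,168,000
volume = 66,270,000 + 441,400,000 = 507,670,000 m³
S = 16,492,168,000 / 507,670,000 = 32.486 g/kg

32.49 g/kg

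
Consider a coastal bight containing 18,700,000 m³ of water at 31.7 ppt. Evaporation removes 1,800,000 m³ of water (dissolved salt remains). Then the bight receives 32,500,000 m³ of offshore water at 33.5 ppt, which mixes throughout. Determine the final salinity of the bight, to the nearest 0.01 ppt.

34.04 ppt

After evaporation: salt = 18,700,000×31.7 = 592,790,000; volume = 18,700,000 − 1,800,000 = 16,900,000 m³
After mixing: salt = 592,790,000 + 32,500,000×33.5 = 1,681,540,000; volume = 16,900,000 + 32,500,000 = 49,400,000 m³
S = 1,681,540,000 / 49,400,000 = 34.0393 ppt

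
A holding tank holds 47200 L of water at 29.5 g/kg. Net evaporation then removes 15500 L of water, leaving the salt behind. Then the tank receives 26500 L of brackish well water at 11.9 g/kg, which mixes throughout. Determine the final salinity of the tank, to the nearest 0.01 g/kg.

After evaporation: salt = 47,200×29.5 = 1,392,400; volume = 47,200 − 15,500 = 31,700 L
After mixing: salt = 1,392,400 + 26,500×11.9 = 1,707,750; volume = 31,700 + 26,500 = 58,200 L
S = 1,707,750 / 58,200 = 29.3428 g/kg

29.34 g/kg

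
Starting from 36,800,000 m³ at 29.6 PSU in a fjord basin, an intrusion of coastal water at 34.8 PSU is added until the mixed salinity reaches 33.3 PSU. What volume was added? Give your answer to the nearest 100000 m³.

Salt balance: 36,800,000×29.6 + V×34.8 = (36,800,000+V)×33.3
1,089,280,000 + 34.8V = 1,225,440,000 + 33.3V
136,160,000 = 1.5V
V = 90,773,333.33 m³

90800000 m³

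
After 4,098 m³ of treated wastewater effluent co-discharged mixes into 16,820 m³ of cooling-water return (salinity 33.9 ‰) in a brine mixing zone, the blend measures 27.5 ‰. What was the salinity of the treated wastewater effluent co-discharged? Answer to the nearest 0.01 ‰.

Salt balance: 16,820×33.9 + 4,098×S = 20,918×27.5
570,198 + 4,098·S = 575,245
S = (575,245 − 570,198) / 4,098 = 1.2316 ‰

1.23 ‰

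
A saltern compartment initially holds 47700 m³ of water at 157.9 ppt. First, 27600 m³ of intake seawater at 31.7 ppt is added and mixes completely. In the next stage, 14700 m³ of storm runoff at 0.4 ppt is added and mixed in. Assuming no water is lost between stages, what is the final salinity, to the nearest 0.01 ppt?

93.47 ppt

Conserving salt mass:
Initial salt = 47,700×157.9 = 7,531,830
After stage 1: salt = 7,531,830 + 27,600×31.7 = 8,406,750; volume = 75,300 m³; S = 111.643 ppt
After stage 2: salt = 8,406,750 + 14,700×0.4 = 8,412,630; volume = 90,000 m³
S = 8,412,630 / 90,000 = 93.4737 ppt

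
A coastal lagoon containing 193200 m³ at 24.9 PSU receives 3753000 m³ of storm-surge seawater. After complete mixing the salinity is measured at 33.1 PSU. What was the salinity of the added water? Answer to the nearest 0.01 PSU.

33.52 PSU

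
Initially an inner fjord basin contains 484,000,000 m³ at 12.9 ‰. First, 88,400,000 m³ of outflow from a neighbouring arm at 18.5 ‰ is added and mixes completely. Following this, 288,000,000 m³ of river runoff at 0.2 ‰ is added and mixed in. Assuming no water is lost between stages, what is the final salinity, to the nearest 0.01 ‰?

Mass of salt is conserved:
Initial salt = 484,000,000×12.9 = 6,243,600,000
After stage 1: salt = 6,243,600,000 + 88,400,000×18.5 = 7,879,000,000; volume = 572,400,000 m³; S = 13.765 ‰
After stage 2: salt = 7,879,000,000 + 288,000,000×0.2 = 7,936,600,000; volume = 860,400,000 m³
S = 7,936,600,000 / 860,400,000 = 9.2243 ‰

9.22 ‰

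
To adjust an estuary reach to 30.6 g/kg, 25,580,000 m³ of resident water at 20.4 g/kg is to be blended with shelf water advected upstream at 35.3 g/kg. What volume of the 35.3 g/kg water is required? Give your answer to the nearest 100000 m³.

55500000 m³

Salt balance: 25,580,000×20.4 + V×35.3 = (25,580,000+V)×30.6
521,832,000 + 35.3V = 782,748,000 + 30.6V
260,916,000 = 4.7V
V = 55,514,042.55 m³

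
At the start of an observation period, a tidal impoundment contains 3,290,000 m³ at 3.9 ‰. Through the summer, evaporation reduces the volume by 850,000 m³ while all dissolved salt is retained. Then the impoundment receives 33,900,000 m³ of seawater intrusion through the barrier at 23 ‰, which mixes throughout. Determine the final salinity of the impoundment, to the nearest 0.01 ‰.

21.81 ‰

After evaporation: salt = 3,290,000×3.9 = 12,831,000; volume = 3,290,000 − 850,000 = 2,440,000 m³
After mixing: salt = 12,831,000 + 33,900,000×23 = 792,531,000; volume = 2,440,000 + 33,900,000 = 36,340,000 m³
S = 792,531,000 / 36,340,000 = 21.8088 ‰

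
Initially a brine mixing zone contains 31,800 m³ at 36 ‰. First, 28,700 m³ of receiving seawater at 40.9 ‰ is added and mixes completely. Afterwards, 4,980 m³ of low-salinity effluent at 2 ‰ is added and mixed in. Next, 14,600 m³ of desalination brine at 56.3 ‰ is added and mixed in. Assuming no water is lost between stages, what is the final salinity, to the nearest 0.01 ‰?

Salt balance:
Initial salt = 31,800×36 = 1,144,800
After stage 1: salt = 1,144,800 + 28,700×40.9 = 2,318,630; volume = 60,500 m³; S = 38.324 ‰
After stage 2: salt = 2,318,630 + 4,980×2 = 2,328,590; volume = 65,480 m³; S = 35.562 ‰
After stage 3: salt = 2,328,590 + 14,600×56.3 = 3,150,570; volume = 80,080 m³
S = 3,150,570 / 80,080 = 39.3428 ‰

39.34 ‰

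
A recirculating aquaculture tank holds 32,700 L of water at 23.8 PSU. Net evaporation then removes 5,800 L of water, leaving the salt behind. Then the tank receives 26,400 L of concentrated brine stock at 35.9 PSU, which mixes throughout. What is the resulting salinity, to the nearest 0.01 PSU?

After evaporation: salt = 32,700×23.8 = 778,260; volume = 32,700 − 5,800 = 26,900 L
After mixing: salt = 778,260 + 26,400×35.9 = 1,726,020; volume = 26,900 + 26,400 = 53,300 L
S = 1,726,020 / 53,300 = 32.3831 PSU

32.38 PSU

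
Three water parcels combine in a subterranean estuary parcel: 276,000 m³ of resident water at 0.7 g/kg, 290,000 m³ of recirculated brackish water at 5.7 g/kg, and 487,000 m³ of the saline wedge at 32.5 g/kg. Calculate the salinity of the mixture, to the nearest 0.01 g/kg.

16.78 g/kg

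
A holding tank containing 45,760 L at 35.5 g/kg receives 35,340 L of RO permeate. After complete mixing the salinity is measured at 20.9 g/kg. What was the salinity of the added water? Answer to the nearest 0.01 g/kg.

2.00 g/kg

Salt balance: 45,760×35.5 + 35,340×S = 81,100×20.9
1,624,480 + 35,340·S = 1,694,990
S = (1,694,990 − 1,624,480) / 35,340 = 1.9952 g/kg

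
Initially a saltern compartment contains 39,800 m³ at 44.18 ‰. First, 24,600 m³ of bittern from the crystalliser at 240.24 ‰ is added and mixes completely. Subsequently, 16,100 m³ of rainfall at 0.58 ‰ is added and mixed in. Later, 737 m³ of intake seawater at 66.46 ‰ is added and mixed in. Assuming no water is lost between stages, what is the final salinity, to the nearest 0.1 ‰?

95.1 ‰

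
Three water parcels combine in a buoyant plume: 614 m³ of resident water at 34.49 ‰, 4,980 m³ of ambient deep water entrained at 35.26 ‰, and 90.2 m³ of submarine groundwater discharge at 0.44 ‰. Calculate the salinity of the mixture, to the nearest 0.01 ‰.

34.62 ‰

Mass of salt is conserved:
salt = 614×34.49 + 4,980×35.26 + 90.2×0.44 = 21,176.86 + 175,594.8 + 39.688 = 196,811.348
volume = 614 + 4,980 + 90.2 = 5,684.2 m³
S = 196,811.348 / 5,684.2 = 34.6243 ‰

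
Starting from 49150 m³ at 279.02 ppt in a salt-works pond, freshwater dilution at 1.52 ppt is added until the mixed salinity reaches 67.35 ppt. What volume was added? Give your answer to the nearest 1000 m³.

158000 m³

Salt balance: 49,150×279.02 + V×1.52 = (49,150+V)×67.35
13,713,833 + 1.52V = 3,310,252.5 + 67.35V
10,403,580.5 = 65.83V
V = 158,037.07 m³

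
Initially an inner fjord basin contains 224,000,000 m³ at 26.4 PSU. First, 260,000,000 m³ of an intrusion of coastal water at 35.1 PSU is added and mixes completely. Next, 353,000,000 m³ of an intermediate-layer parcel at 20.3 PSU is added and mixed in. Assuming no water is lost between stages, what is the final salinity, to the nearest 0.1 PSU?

Mass of salt is conserved:
Initial salt = 224,000,000×26.4 = 5,913,600,000
After stage 1: salt = 5,913,600,000 + 260,000,000×35.1 = 15,039,600,000; volume = 484,000,000 m³; S = 31.074 PSU
After stage 2: salt = 15,039,600,000 + 353,000,000×20.3 = 22,205,500,000; volume = 837,000,000 m³
S = 22,205,500,000 / 837,000,000 = 26.5299 PSU

26.5 PSU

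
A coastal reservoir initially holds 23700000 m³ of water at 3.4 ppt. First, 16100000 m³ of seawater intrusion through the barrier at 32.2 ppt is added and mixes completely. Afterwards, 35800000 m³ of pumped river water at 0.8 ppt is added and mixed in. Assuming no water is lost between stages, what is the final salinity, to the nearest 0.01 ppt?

By conservation of dissolved salt,
Initial salt = 23,700,000×3.4 = 80,580,000
After stage 1: salt = 80,580,000 + 16,100,000×32.2 = 599,000,000; volume = 39,800,000 m³; S = 15.05 ppt
After stage 2: salt = 599,000,000 + 35,800,000×0.8 = 627,640,000; volume = 75,600,000 m³
S = 627,640,000 / 75,600,000 = 8.3021 ppt

8.30 ppt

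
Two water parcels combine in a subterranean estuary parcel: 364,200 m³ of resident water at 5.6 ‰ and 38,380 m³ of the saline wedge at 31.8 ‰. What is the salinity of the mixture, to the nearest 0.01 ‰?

Weighted by volume,
salt = 364,200×5.6 + 38,380×31.8 = 2,039,520 + 1,220,484 = 3,260,004
volume = 364,200 + 38,380 = 402,580 m³
S = 3,260,004 / 402,580 = 8.0978 ‰

8.10 ‰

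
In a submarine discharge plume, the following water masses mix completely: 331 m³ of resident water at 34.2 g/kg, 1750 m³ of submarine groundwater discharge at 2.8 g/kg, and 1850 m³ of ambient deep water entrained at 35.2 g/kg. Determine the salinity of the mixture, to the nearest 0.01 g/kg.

20.69 g/kg

Mass of salt is conserved:
salt = 331×34.2 + 1,750×2.8 + 1,850×35.2 = 11,320.2 + 4,900 + 65,120 = 81,340.2
volume = 331 + 1,750 + 1,850 = 3,931 m³
S = 81,340.2 / 3,931 = 20.692 g/kg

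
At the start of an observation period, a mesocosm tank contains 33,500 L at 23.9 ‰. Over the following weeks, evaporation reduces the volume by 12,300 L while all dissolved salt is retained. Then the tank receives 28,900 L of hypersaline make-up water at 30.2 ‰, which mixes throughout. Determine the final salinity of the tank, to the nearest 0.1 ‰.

After evaporation: salt = 33,500×23.9 = 800,650; volume = 33,500 − 12,300 = 21,200 L
After mixing: salt = 800,650 + 28,900×30.2 = 1,673,430; volume = 21,200 + 28,900 = 50,100 L
S = 1,673,430 / 50,100 = 33.4018 ‰

33.4 ‰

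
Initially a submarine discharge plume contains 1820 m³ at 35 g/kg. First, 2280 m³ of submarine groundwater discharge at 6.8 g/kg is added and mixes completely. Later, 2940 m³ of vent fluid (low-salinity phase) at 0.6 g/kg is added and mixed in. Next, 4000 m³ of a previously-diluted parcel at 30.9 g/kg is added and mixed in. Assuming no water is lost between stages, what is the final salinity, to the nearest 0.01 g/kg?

18.53 g/kg

Mass of salt is conserved:
Initial salt = 1,820×35 = 63,700
After stage 1: salt = 63,700 + 2,280×6.8 = 79,204; volume = 4,100 m³; S = 19.318 g/kg
After stage 2: salt = 79,204 + 2,940×0.6 = 80,968; volume = 7,040 m³; S = 11.501 g/kg
After stage 3: salt = 80,968 + 4,000×30.9 = 204,568; volume = 11,040 m³
S = 204,568 / 11,040 = 18.5297 g/kg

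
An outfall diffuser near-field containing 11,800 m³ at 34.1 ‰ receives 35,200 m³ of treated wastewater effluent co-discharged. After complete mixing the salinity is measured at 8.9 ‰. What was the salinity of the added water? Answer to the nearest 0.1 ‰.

Salt balance: 11,800×34.1 + 35,200×S = 47,000×8.9
402,380 + 35,200·S = 418,300
S = (418,300 − 402,380) / 35,200 = 0.4523 ‰

0.5 ‰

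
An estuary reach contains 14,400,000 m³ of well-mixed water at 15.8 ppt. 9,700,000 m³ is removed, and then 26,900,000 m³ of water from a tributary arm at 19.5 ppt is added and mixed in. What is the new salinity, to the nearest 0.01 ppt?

18.95 ppt

Remaining after removal: 4,700,000 m³ at 15.8 ppt (salt = 74,260,000)
After addition: salt = 74,260,000 + 26,900,000×19.5 = 598,810,000; volume = 31,600,000 m³
S = 598,810,000 / 31,600,000 = 18.9497 ppt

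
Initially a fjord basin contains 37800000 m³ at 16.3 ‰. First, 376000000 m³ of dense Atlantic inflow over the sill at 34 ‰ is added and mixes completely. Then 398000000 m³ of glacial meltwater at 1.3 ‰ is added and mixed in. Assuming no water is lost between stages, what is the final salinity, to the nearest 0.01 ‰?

17.14 ‰

Total salt / total volume:
Initial salt = 37,800,000×16.3 = 616,140,000
After stage 1: salt = 616,140,000 + 376,000,000×34 = 13,400,140,000; volume = 413,800,000 m³; S = 32.383 ‰
After stage 2: salt = 13,400,140,000 + 398,000,000×1.3 = 13,917,540,000; volume = 811,800,000 m³
S = 13,917,540,000 / 811,800,000 = 17.1441 ‰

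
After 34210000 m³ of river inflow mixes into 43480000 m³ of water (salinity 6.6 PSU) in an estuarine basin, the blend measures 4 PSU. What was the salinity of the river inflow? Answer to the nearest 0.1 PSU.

0.7 PSU

Salt balance: 43,480,000×6.6 + 34,210,000×S = 77,690,000×4
286,968,000 + 34,210,000·S = 310,760,000
S = (310,760,000 − 286,968,000) / 34,210,000 = 0.6955 PSU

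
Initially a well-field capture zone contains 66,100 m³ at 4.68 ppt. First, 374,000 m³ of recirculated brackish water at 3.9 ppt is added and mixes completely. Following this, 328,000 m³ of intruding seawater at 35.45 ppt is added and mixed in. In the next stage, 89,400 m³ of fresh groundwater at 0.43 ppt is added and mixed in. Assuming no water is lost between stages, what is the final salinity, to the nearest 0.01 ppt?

Weighted by volume,
Initial salt = 66,100×4.68 = 309,348
After stage 1: salt = 309,348 + 374,000×3.9 = 1,767,948; volume = 440,100 m³; S = 4.017 ppt
After stage 2: salt = 1,767,948 + 328,000×35.45 = 13,395,548; volume = 768,100 m³; S = 17.44 ppt
After stage 3: salt = 13,395,548 + 89,400×0.43 = 13,433,990; volume = 857,500 m³
S = 13,433,990 / 857,500 = 15.6665 ppt

15.67 ppt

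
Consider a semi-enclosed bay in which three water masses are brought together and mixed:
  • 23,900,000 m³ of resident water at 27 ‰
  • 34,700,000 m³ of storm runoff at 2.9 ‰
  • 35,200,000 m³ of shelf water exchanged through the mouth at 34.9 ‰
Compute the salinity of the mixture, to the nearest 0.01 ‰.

21.05 ‰

Weighted by volume,
salt = 23,900,000×27 + 34,700,000×2.9 + 35,200,000×34.9 = 645,300,000 + 100,630,000 + 1,228,480,000 = 1,974,410,000
volume = 23,900,000 + 34,700,000 + 35,200,000 = 93,800,000 m³
S = 1,974,410,000 / 93,800,000 = 21.0491 ‰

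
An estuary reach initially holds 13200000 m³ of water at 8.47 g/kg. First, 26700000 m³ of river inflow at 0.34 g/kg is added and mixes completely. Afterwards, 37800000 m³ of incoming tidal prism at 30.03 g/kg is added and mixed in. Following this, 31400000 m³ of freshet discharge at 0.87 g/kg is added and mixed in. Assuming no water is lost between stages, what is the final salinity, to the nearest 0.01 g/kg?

By conservation of dissolved salt,
Initial salt = 13,200,000×8.47 = 111,804,000
After stage 1: salt = 111,804,000 + 26,700,000×0.34 = 120,882,000; volume = 39,900,000 m³; S = 3.03 g/kg
After stage 2: salt = 120,882,000 + 37,800,000×30.03 = 1,256,016,000; volume = 77,700,000 m³; S = 16.165 g/kg
After stage 3: salt = 1,256,016,000 + 31,400,000×0.87 = 1,283,334,000; volume = 109,100,000 m³
S = 1,283,334,000 / 109,100,000 = 11.7629 g/kg

11.76 g/kg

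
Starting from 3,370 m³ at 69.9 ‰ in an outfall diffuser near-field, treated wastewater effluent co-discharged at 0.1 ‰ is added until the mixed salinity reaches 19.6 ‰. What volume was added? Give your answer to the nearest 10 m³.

8690 m³

Salt balance: 3,370×69.9 + V×0.1 = (3,370+V)×19.6
235,563 + 0.1V = 66,052 + 19.6V
169,511 = 19.5V
V = 8,692.87 m³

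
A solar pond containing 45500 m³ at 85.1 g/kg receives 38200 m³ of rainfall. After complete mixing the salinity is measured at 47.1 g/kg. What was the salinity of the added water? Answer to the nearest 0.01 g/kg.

1.84 g/kg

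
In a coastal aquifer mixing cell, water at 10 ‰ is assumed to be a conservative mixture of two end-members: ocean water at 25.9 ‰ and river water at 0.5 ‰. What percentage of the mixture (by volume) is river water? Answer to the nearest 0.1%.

62.6%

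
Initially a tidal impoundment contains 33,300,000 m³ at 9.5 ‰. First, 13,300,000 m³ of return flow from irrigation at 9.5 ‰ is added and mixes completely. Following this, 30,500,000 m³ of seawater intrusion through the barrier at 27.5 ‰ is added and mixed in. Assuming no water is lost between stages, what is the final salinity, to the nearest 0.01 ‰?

16.62 ‰

Total salt / total volume:
Initial salt = 33,300,000×9.5 = 316,350,000
After stage 1: salt = 316,350,000 + 13,300,000×9.5 = 442,700,000; volume = 46,600,000 m³; S = 9.5 ‰
After stage 2: salt = 442,700,000 + 30,500,000×27.5 = 1,281,450,000; volume = 77,100,000 m³
S = 1,281,450,000 / 77,100,000 = 16.6206 ‰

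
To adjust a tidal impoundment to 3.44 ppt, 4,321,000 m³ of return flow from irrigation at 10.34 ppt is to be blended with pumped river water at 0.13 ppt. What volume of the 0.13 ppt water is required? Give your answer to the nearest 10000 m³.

9010000 m³

Salt balance: 4,321,000×10.34 + V×0.13 = (4,321,000+V)×3.44
44,679,140 + 0.13V = 14,864,240 + 3.44V
29,814,900 = 3.31V
V = 9,007,522.66 m³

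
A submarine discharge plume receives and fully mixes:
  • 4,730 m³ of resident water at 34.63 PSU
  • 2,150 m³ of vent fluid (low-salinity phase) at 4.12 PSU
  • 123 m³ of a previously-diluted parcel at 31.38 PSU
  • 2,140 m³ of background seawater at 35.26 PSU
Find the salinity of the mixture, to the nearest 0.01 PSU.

Total salt / total volume:
salt = 4,730×34.63 + 2,150×4.12 + 123×31.38 + 2,140×35.26 = 163,799.9 + 8,858 + 3,859.74 + 75,456.4 = 251,974.04
volume = 4,730 + 2,150 + 123 + 2,140 = 9,143 m³
S = 251,974.04 / 9,143 = 27.5592 PSU

27.56 PSU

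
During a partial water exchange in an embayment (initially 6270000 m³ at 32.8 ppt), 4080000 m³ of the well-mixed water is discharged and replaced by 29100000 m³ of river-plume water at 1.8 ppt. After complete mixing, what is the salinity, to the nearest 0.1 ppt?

Remaining after removal: 2,190,000 m³ at 32.8 ppt (salt = 71,832,000)
After addition: salt = 71,832,000 + 29,100,000×1.8 = 124,212,000; volume = 31,290,000 m³
S = 124,212,000 / 31,290,000 = 3.9697 ppt

4.0 ppt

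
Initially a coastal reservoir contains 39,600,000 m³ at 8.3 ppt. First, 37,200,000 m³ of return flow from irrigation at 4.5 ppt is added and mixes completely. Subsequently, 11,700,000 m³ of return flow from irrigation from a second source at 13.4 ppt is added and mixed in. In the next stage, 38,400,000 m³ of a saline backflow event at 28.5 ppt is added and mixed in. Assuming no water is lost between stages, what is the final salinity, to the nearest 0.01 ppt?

13.77 ppt

Mass of salt is conserved:
Initial salt = 39,600,000×8.3 = 328,680,000
After stage 1: salt = 328,680,000 + 37,200,000×4.5 = 496,080,000; volume = 76,800,000 m³; S = 6.459 ppt
After stage 2: salt = 496,080,000 + 11,700,000×13.4 = 652,860,000; volume = 88,500,000 m³; S = 7.377 ppt
After stage 3: salt = 652,860,000 + 38,400,000×28.5 = 1,747,260,000; volume = 126,900,000 m³
S = 1,747,260,000 / 126,900,000 = 13.7688 ppt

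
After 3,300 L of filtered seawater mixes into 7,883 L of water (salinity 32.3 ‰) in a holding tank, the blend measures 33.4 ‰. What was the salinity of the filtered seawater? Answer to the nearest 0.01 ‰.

36.03 ‰

Salt balance: 7,883×32.3 + 3,300×S = 11,183×33.4
254,620.9 + 3,300·S = 373,512.2
S = (373,512.2 − 254,620.9) / 3,300 = 36.0277 ‰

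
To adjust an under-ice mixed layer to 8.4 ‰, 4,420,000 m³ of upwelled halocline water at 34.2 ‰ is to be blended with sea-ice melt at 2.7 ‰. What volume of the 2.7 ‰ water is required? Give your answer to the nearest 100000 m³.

Salt balance: 4,420,000×34.2 + V×2.7 = (4,420,000+V)×8.4
151,164,000 + 2.7V = 37,128,000 + 8.4V
114,036,000 = 5.7V
V = 20,006,315.79 m³

20000000 m³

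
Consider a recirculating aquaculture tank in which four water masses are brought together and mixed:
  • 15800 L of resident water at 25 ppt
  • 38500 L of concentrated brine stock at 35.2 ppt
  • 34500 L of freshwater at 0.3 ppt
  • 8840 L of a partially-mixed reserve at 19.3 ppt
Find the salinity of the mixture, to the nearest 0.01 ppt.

19.78 ppt

Mass of salt is conserved:
salt = 15,800×25 + 38,500×35.2 + 34,500×0.3 + 8,840×19.3 = 395,000 + 1,355,200 + 10,350 + 170,612 = 1,931,162
volume = 15,800 + 38,500 + 34,500 + 8,840 = 97,640 L
S = 1,931,162 / 97,640 = 19.7784 ppt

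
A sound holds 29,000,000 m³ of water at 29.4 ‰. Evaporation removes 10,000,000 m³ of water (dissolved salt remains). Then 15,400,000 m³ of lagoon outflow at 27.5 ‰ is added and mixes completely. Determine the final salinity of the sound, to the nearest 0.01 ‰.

37.10 ‰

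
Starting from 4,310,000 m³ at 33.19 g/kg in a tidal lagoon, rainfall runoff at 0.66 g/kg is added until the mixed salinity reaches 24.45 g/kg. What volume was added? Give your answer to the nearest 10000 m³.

1580000 m³

Salt balance: 4,310,000×33.19 + V×0.66 = (4,310,000+V)×24.45
143,048,900 + 0.66V = 105,379,500 + 24.45V
37,669,400 = 23.79V
V = 1,583,413.2 m³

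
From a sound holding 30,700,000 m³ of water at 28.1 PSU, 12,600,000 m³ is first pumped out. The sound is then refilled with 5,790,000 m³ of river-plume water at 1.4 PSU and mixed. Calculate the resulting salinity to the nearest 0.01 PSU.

Remaining after removal: 18,100,000 m³ at 28.1 PSU (salt = 508,610,000)
After addition: salt = 508,610,000 + 5,790,000×1.4 = 516,716,000; volume = 23,890,000 m³
S = 516,716,000 / 23,890,000 = 21.629 PSU

21.63 PSU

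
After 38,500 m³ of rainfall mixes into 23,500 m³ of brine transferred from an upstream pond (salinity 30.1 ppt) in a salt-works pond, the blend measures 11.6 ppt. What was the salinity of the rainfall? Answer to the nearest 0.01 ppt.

0.31 ppt

Salt balance: 23,500×30.1 + 38,500×S = 62,000×11.6
707,350 + 38,500·S = 719,200
S = (719,200 − 707,350) / 38,500 = 0.3078 ppt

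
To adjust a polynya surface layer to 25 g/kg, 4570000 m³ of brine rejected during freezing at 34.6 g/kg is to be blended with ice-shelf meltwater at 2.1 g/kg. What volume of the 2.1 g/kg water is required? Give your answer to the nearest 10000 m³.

1920000 m³

Salt balance: 4,570,000×34.6 + V×2.1 = (4,570,000+V)×25
158,122,000 + 2.1V = 114,250,000 + 25V
43,872,000 = 22.9V
V = 1,915,807.86 m³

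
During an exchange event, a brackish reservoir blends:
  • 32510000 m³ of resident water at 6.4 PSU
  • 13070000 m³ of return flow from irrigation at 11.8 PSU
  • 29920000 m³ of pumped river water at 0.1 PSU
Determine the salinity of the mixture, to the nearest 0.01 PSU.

Salt balance:
salt = 32,510,000×6.4 + 13,070,000×11.8 + 29,920,000×0.1 = 208,064,000 + 154,226,000 + 2,992,000 = 365,282,000
volume = 32,510,000 + 13,070,000 + 29,920,000 = 75,500,000 m³
S = 365,282,000 / 75,500,000 = 4.8382 PSU

4.84 PSU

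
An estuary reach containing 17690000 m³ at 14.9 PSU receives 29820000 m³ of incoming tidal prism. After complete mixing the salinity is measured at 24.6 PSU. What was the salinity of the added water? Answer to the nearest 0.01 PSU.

30.35 PSU

Salt balance: 17,690,000×14.9 + 29,820,000×S = 47,510,000×24.6
263,581,000 + 29,820,000·S = 1,168,746,000
S = (1,168,746,000 − 263,581,000) / 29,820,000 = 30.3543 PSU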